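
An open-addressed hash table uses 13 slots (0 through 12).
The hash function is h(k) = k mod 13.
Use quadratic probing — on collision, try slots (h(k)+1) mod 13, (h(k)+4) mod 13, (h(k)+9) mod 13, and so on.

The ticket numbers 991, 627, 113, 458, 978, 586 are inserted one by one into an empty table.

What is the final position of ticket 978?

12

Insert 991: h=3, slot 3 empty -> index 3.
Insert 627: h=3, slot 3 occupied -> index 4.
Insert 113: h=9, slot 9 empty -> index 9.
Insert 458: h=3, slots 3,4 occupied -> index 7.
Insert 978: h=3, slots 3,4,7 occupied -> index 12.
Insert 586: h=1, slot 1 empty -> index 1.
Table: [_, 586, _, 991, 627, _, _, 458, _, 113, _, _, 978]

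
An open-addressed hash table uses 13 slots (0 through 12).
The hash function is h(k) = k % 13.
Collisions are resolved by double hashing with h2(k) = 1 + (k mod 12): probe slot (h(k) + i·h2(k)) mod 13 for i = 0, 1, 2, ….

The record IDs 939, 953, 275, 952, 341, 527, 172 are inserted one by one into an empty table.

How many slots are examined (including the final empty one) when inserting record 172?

3

Insert 939: h=3, slot 3 empty → index 3.
Insert 953: h=4, slot 4 empty → index 4.
Insert 275: h=2, slot 2 empty → index 2.
Insert 952: h=3, h2=5, slot 3 occupied → index 8.
Insert 341: h=3, h2=6, slot 3 occupied → index 9.
Insert 527: h=7, slot 7 empty → index 7.
Insert 172: h=3, h2=5, slots 3,8 occupied → index 0.
Table: [172, ., 275, 939, 953, ., ., 527, 952, 341, ., ., .]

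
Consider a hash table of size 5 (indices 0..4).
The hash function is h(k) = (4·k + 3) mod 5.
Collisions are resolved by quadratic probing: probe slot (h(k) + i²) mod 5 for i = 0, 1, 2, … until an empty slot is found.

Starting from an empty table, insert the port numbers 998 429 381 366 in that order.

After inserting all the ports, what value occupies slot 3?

998: h=0 → slot 0
429: h=4 → slot 4
381: h=2 → slot 2
366: h=2, probe 2,3 → slot 3
Table: [998, -, 381, 366, 429]

366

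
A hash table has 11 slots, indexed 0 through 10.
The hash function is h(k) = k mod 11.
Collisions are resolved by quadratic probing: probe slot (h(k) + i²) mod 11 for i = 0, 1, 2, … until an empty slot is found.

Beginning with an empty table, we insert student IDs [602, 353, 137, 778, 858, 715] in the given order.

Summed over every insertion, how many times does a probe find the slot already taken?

602: h=8 => slot 8
353: h=1 => slot 1
137: h=5 => slot 5
778: h=8, probe 8,9 => slot 9
858: h=0 => slot 0
715: h=0, probe 0,1,4 => slot 4
Table: [858, 353, _, _, 715, 137, _, _, 602, 778, _]

3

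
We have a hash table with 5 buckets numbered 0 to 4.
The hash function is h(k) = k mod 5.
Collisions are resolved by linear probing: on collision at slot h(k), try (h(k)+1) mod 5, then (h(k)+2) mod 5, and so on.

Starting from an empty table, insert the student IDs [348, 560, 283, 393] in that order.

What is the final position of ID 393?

1

348 hashes to 3; slot 3 is free => place at 3.
560 hashes to 0; slot 0 is free => place at 0.
283 hashes to 3; 3 taken => place at 4.
393 hashes to 3; 3,4,0 taken => place at 1.
Table: [560, 393, _, 348, 283]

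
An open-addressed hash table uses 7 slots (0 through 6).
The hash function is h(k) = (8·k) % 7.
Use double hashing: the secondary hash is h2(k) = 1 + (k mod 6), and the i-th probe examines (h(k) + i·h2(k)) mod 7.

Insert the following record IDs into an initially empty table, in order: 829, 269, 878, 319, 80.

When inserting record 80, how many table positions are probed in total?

4

829 hashes to 3; slot 3 is free → place at 3.
269 hashes to 3, h2=6; 3 taken → place at 2.
878 hashes to 3, h2=3; 3 taken → place at 6.
319 hashes to 4; slot 4 is free → place at 4.
80 hashes to 3, h2=3; 3,6,2 taken → place at 5.
Table: [-, -, 269, 829, 319, 80, 878]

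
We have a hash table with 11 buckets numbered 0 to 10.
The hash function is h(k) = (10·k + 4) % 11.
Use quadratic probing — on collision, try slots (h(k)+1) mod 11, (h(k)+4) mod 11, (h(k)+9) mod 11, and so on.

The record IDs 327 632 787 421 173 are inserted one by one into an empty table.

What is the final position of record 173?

8

Insert 327: h=7, slot 7 empty → index 7.
Insert 632: h=10, slot 10 empty → index 10.
Insert 787: h=9, slot 9 empty → index 9.
Insert 421: h=1, slot 1 empty → index 1.
Insert 173: h=7, slot 7 occupied → index 8.
Table: [—, 421, —, —, —, —, —, 327, 173, 787, 632]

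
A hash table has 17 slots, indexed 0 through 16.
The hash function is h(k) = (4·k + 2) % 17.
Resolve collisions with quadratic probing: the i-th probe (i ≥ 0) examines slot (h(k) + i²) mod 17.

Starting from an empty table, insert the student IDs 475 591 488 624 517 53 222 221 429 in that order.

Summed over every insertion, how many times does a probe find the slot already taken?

1

Insert 475: h=15, slot 15 empty → index 15.
Insert 591: h=3, slot 3 empty → index 3.
Insert 488: h=16, slot 16 empty → index 16.
Insert 624: h=16, slot 16 occupied → index 0.
Insert 517: h=13, slot 13 empty → index 13.
Insert 53: h=10, slot 10 empty → index 10.
Insert 222: h=6, slot 6 empty → index 6.
Insert 221: h=2, slot 2 empty → index 2.
Insert 429: h=1, slot 1 empty → index 1.
Table: [624, 429, 221, 591, —, —, 222, —, —, —, 53, —, —, 517, —, 475, 488]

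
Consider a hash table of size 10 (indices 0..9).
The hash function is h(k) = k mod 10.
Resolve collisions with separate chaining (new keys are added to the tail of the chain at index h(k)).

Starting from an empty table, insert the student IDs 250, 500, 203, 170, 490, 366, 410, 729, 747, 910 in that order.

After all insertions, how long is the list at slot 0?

250 -> bucket 0
500 -> bucket 0 (collision)
203 -> bucket 3
170 -> bucket 0 (collision)
490 -> bucket 0 (collision)
366 -> bucket 6
410 -> bucket 0 (collision)
729 -> bucket 9
747 -> bucket 7
910 -> bucket 0 (collision)
Final buckets:
0: 250 -> 500 -> 170 -> 490 -> 410 -> 910
1: _
2: _
3: 203
4: _
5: _
6: 366
7: 747
8: _
9: 729

6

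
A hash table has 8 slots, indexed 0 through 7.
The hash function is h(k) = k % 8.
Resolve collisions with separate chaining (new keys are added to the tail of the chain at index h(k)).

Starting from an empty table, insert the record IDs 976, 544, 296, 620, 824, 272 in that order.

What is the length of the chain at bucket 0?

5

Insert 976: h=0, bucket 0 empty -> new chain.
Insert 544: h=0, bucket 0 nonempty -> append to chain.
Insert 296: h=0, bucket 0 nonempty -> append to chain.
Insert 620: h=4, bucket 4 empty -> new chain.
Insert 824: h=0, bucket 0 nonempty -> append to chain.
Insert 272: h=0, bucket 0 nonempty -> append to chain.
Final buckets:
0: 976 -> 544 -> 296 -> 824 -> 272
1: _
2: _
3: _
4: 620
5: _
6: _
7: _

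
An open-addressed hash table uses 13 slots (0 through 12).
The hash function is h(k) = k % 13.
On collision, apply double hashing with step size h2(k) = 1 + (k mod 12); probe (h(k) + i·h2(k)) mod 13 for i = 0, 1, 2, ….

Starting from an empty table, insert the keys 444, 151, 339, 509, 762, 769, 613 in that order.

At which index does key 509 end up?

7

444: h=2 → slot 2
151: h=8 → slot 8
339: h=1 → slot 1
509: h=2, h2=6, probe 2,8,1,7 → slot 7
762: h=8, h2=7, probe 8,2,9 → slot 9
769: h=2, h2=2, probe 2,4 → slot 4
613: h=2, h2=2, probe 2,4,6 → slot 6
Table: [., 339, 444, ., 769, ., 613, 509, 151, 762, ., ., .]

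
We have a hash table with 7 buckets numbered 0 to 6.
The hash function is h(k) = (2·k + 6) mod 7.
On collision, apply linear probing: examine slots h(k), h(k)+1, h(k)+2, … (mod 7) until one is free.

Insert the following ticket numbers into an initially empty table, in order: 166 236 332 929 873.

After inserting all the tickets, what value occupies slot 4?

929

Insert 166: h=2, slot 2 empty => index 2.
Insert 236: h=2, slot 2 occupied => index 3.
Insert 332: h=5, slot 5 empty => index 5.
Insert 929: h=2, slots 2,3 occupied => index 4.
Insert 873: h=2, slots 2,3,4,5 occupied => index 6.
Table: [., ., 166, 236, 929, 332, 873]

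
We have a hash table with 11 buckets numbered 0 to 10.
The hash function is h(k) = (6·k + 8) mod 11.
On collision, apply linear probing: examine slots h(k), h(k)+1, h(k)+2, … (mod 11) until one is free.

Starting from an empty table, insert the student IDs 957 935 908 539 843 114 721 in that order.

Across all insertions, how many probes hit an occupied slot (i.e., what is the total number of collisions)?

957 hashes to 8; slot 8 is free => place at 8.
935 hashes to 8; 8 taken => place at 9.
908 hashes to 0; slot 0 is free => place at 0.
539 hashes to 8; 8,9 taken => place at 10.
843 hashes to 6; slot 6 is free => place at 6.
114 hashes to 10; 10,0 taken => place at 1.
721 hashes to 0; 0,1 taken => place at 2.
Table: [908, 114, 721, ., ., ., 843, ., 957, 935, 539]

7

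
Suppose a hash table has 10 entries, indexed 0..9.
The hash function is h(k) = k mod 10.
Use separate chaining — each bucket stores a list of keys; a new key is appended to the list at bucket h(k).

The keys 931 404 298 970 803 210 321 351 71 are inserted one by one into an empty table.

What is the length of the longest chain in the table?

4

Insert 931: h=1, bucket 1 empty -> new chain.
Insert 404: h=4, bucket 4 empty -> new chain.
Insert 298: h=8, bucket 8 empty -> new chain.
Insert 970: h=0, bucket 0 empty -> new chain.
Insert 803: h=3, bucket 3 empty -> new chain.
Insert 210: h=0, bucket 0 nonempty -> append to chain.
Insert 321: h=1, bucket 1 nonempty -> append to chain.
Insert 351: h=1, bucket 1 nonempty -> append to chain.
Insert 71: h=1, bucket 1 nonempty -> append to chain.
Final buckets:
0: 970 -> 210
1: 931 -> 321 -> 351 -> 71
2: .
3: 803
4: 404
5: .
6: .
7: .
8: 298
9: .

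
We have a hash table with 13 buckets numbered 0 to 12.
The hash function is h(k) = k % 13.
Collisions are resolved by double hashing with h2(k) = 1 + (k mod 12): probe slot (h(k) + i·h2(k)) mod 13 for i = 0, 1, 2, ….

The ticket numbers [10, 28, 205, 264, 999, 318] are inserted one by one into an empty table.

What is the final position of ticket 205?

12

Insert 10: h=10, slot 10 empty → index 10.
Insert 28: h=2, slot 2 empty → index 2.
Insert 205: h=10, h2=2, slot 10 occupied → index 12.
Insert 264: h=4, slot 4 empty → index 4.
Insert 999: h=11, slot 11 empty → index 11.
Insert 318: h=6, slot 6 empty → index 6.
Table: [_, _, 28, _, 264, _, 318, _, _, _, 10, 999, 205]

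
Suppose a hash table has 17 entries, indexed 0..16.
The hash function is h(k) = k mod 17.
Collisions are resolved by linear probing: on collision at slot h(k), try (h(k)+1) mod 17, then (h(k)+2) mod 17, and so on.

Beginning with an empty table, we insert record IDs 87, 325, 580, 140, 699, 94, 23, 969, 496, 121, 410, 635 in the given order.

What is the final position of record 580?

4

87: h=2 → slot 2
325: h=2, probe 2,3 → slot 3
580: h=2, probe 2,3,4 → slot 4
140: h=4, probe 4,5 → slot 5
699: h=2, probe 2,3,4,5,6 → slot 6
94: h=9 → slot 9
23: h=6, probe 6,7 → slot 7
969: h=0 → slot 0
496: h=3, probe 3,4,5,6,7,8 → slot 8
121: h=2, probe 2,3,4,5,6,7,8,9,10 → slot 10
410: h=2, probe 2,3,4,5,6,7,8,9,10,11 → slot 11
635: h=6, probe 6,7,8,9,10,11,12 → slot 12
Table: [969, _, 87, 325, 580, 140, 699, 23, 496, 94, 121, 410, 635, _, _, _, _]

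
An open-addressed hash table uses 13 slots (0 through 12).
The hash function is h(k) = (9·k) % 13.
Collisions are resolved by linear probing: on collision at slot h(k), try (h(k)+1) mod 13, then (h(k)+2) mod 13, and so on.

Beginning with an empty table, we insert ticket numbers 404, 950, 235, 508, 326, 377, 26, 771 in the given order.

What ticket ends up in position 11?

235

404: h=9 => slot 9
950: h=9, probe 9,10 => slot 10
235: h=9, probe 9,10,11 => slot 11
508: h=9, probe 9,10,11,12 => slot 12
326: h=9, probe 9,10,11,12,0 => slot 0
377: h=0, probe 0,1 => slot 1
26: h=0, probe 0,1,2 => slot 2
771: h=10, probe 10,11,12,0,1,2,3 => slot 3
Table: [326, 377, 26, 771, -, -, -, -, -, 404, 950, 235, 508]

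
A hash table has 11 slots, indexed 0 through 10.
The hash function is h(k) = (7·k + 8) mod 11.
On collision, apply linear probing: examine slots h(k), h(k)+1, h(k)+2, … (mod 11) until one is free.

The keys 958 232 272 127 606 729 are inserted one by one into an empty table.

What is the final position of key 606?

Insert 958: h=4, slot 4 empty -> index 4.
Insert 232: h=4, slot 4 occupied -> index 5.
Insert 272: h=9, slot 9 empty -> index 9.
Insert 127: h=6, slot 6 empty -> index 6.
Insert 606: h=4, slots 4,5,6 occupied -> index 7.
Insert 729: h=7, slot 7 occupied -> index 8.
Table: [∅, ∅, ∅, ∅, 958, 232, 127, 606, 729, 272, ∅]

7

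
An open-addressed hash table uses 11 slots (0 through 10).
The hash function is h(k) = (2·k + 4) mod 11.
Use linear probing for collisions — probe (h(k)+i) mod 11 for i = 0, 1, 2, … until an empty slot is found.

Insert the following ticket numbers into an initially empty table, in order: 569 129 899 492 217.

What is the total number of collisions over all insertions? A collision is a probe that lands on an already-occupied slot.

10

Insert 569: h=9, slot 9 empty → index 9.
Insert 129: h=9, slot 9 occupied → index 10.
Insert 899: h=9, slots 9,10 occupied → index 0.
Insert 492: h=9, slots 9,10,0 occupied → index 1.
Insert 217: h=9, slots 9,10,0,1 occupied → index 2.
Table: [899, 492, 217, ., ., ., ., ., ., 569, 129]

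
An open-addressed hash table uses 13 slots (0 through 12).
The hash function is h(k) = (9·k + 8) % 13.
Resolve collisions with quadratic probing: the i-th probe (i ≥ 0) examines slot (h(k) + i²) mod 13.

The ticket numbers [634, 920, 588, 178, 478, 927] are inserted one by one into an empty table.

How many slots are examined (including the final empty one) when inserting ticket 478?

634 hashes to 7; slot 7 is free → place at 7.
920 hashes to 7; 7 taken → place at 8.
588 hashes to 9; slot 9 is free → place at 9.
178 hashes to 11; slot 11 is free → place at 11.
478 hashes to 7; 7,8,11 taken → place at 3.
927 hashes to 5; slot 5 is free → place at 5.
Table: [∅, ∅, ∅, 478, ∅, 927, ∅, 634, 920, 588, ∅, 178, ∅]

4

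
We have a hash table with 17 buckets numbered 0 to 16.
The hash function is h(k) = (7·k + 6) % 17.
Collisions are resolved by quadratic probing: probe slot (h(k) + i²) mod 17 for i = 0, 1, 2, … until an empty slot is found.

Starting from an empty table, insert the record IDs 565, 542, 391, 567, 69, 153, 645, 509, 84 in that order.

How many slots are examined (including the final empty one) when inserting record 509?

3

565: h=0 → slot 0
542: h=9 → slot 9
391: h=6 → slot 6
567: h=14 → slot 14
69: h=13 → slot 13
153: h=6, probe 6,7 → slot 7
645: h=16 → slot 16
509: h=16, probe 16,0,3 → slot 3
84: h=16, probe 16,0,3,8 → slot 8
Table: [565, ., ., 509, ., ., 391, 153, 84, 542, ., ., ., 69, 567, ., 645]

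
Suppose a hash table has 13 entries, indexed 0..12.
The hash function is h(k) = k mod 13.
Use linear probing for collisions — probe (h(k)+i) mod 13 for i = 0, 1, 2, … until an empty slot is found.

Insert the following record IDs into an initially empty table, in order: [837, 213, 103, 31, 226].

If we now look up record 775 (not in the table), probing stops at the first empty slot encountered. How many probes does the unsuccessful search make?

2

837: h=5 → slot 5
213: h=5, probe 5,6 → slot 6
103: h=12 → slot 12
31: h=5, probe 5,6,7 → slot 7
226: h=5, probe 5,6,7,8 → slot 8
Table: [., ., ., ., ., 837, 213, 31, 226, ., ., ., 103]
Lookup 775: h=8, probe 8,9 → slot 9 empty, not found.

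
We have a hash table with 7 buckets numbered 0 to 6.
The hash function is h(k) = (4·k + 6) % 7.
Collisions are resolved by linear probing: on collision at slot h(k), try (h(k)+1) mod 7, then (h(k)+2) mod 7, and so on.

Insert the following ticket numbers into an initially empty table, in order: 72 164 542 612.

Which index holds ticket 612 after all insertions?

72: h=0 → slot 0
164: h=4 → slot 4
542: h=4, probe 4,5 → slot 5
612: h=4, probe 4,5,6 → slot 6
Table: [72, -, -, -, 164, 542, 612]

6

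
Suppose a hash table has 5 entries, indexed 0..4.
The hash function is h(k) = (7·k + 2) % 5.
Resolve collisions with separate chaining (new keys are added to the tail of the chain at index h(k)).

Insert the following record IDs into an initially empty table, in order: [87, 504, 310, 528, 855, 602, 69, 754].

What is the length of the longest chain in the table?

3

87 -> bucket 1
504 -> bucket 0
310 -> bucket 2
528 -> bucket 3
855 -> bucket 2 (collision)
602 -> bucket 1 (collision)
69 -> bucket 0 (collision)
754 -> bucket 0 (collision)
Final buckets:
0: 504 -> 69 -> 754
1: 87 -> 602
2: 310 -> 855
3: 528
4: ∅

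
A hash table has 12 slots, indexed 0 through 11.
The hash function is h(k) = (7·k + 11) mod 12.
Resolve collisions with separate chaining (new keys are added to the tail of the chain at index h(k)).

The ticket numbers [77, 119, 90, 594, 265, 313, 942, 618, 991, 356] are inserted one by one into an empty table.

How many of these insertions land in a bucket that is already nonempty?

Insert 77: h=10, bucket 10 empty -> new chain.
Insert 119: h=4, bucket 4 empty -> new chain.
Insert 90: h=5, bucket 5 empty -> new chain.
Insert 594: h=5, bucket 5 nonempty -> append to chain.
Insert 265: h=6, bucket 6 empty -> new chain.
Insert 313: h=6, bucket 6 nonempty -> append to chain.
Insert 942: h=5, bucket 5 nonempty -> append to chain.
Insert 618: h=5, bucket 5 nonempty -> append to chain.
Insert 991: h=0, bucket 0 empty -> new chain.
Insert 356: h=7, bucket 7 empty -> new chain.
Final buckets:
0: 991
1: ∅
2: ∅
3: ∅
4: 119
5: 90 -> 594 -> 942 -> 618
6: 265 -> 313
7: 356
8: ∅
9: ∅
10: 77
11: ∅

4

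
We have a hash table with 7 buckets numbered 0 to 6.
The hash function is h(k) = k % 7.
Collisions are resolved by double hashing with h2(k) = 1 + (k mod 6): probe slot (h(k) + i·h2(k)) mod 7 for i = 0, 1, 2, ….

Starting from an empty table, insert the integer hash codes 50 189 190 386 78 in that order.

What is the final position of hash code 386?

4

50 hashes to 1; slot 1 is free => place at 1.
189 hashes to 0; slot 0 is free => place at 0.
190 hashes to 1, h2=5; 1 taken => place at 6.
386 hashes to 1, h2=3; 1 taken => place at 4.
78 hashes to 1, h2=1; 1 taken => place at 2.
Table: [189, 50, 78, _, 386, _, 190]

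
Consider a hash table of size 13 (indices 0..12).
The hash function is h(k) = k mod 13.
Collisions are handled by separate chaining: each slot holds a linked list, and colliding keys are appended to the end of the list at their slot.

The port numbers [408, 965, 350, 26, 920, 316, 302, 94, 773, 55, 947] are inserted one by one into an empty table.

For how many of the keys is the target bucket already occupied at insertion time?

Insert 408: h=5, bucket 5 empty -> new chain.
Insert 965: h=3, bucket 3 empty -> new chain.
Insert 350: h=12, bucket 12 empty -> new chain.
Insert 26: h=0, bucket 0 empty -> new chain.
Insert 920: h=10, bucket 10 empty -> new chain.
Insert 316: h=4, bucket 4 empty -> new chain.
Insert 302: h=3, bucket 3 nonempty -> append to chain.
Insert 94: h=3, bucket 3 nonempty -> append to chain.
Insert 773: h=6, bucket 6 empty -> new chain.
Insert 55: h=3, bucket 3 nonempty -> append to chain.
Insert 947: h=11, bucket 11 empty -> new chain.
Final buckets:
0: 26
1: ∅
2: ∅
3: 965 -> 302 -> 94 -> 55
4: 316
5: 408
6: 773
7: ∅
8: ∅
9: ∅
10: 920
11: 947
12: 350

3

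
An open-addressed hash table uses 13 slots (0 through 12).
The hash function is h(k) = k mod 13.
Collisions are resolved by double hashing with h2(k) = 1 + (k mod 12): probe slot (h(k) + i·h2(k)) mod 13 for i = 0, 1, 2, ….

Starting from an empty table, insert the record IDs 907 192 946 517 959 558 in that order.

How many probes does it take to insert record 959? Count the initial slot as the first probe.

2

907: h=10 -> slot 10
192: h=10, h2=1, probe 10,11 -> slot 11
946: h=10, h2=11, probe 10,8 -> slot 8
517: h=10, h2=2, probe 10,12 -> slot 12
959: h=10, h2=12, probe 10,9 -> slot 9
558: h=12, h2=7, probe 12,6 -> slot 6
Table: [., ., ., ., ., ., 558, ., 946, 959, 907, 192, 517]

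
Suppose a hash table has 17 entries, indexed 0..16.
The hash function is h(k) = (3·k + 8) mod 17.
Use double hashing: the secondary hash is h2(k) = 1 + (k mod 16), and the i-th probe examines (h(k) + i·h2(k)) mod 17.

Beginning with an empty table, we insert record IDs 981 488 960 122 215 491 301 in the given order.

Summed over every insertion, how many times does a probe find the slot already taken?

981: h=10 => slot 10
488: h=10, h2=9, probe 10,2 => slot 2
960: h=15 => slot 15
122: h=0 => slot 0
215: h=7 => slot 7
491: h=2, h2=12, probe 2,14 => slot 14
301: h=10, h2=14, probe 10,7,4 => slot 4
Table: [122, _, 488, _, 301, _, _, 215, _, _, 981, _, _, _, 491, 960, _]

4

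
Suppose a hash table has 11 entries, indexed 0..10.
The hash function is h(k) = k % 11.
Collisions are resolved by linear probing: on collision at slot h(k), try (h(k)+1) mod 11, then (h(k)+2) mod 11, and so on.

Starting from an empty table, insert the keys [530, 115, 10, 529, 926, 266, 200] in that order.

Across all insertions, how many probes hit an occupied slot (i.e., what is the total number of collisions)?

Insert 530: h=2, slot 2 empty => index 2.
Insert 115: h=5, slot 5 empty => index 5.
Insert 10: h=10, slot 10 empty => index 10.
Insert 529: h=1, slot 1 empty => index 1.
Insert 926: h=2, slot 2 occupied => index 3.
Insert 266: h=2, slots 2,3 occupied => index 4.
Insert 200: h=2, slots 2,3,4,5 occupied => index 6.
Table: [_, 529, 530, 926, 266, 115, 200, _, _, _, 10]

7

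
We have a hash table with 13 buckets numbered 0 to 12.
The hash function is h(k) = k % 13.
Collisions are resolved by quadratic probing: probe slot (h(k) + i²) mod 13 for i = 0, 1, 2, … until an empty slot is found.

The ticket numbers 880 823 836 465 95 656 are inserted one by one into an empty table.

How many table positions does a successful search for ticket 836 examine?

2

880 hashes to 9; slot 9 is free -> place at 9.
823 hashes to 4; slot 4 is free -> place at 4.
836 hashes to 4; 4 taken -> place at 5.
465 hashes to 10; slot 10 is free -> place at 10.
95 hashes to 4; 4,5 taken -> place at 8.
656 hashes to 6; slot 6 is free -> place at 6.
Table: [∅, ∅, ∅, ∅, 823, 836, 656, ∅, 95, 880, 465, ∅, ∅]
Lookup 836: h=4, probe 4,5 → found at 5.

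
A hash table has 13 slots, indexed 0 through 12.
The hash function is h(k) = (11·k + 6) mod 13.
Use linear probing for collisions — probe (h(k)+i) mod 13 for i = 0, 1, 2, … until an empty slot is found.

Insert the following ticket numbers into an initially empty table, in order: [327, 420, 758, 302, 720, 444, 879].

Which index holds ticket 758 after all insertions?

12

327: h=2 → slot 2
420: h=11 → slot 11
758: h=11, probe 11,12 → slot 12
302: h=0 → slot 0
720: h=9 → slot 9
444: h=2, probe 2,3 → slot 3
879: h=3, probe 3,4 → slot 4
Table: [302, —, 327, 444, 879, —, —, —, —, 720, —, 420, 758]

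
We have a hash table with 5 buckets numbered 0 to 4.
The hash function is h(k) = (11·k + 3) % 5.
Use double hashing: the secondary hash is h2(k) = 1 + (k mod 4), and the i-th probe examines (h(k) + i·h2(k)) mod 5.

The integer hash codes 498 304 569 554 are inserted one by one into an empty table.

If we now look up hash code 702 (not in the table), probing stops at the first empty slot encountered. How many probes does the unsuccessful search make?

Insert 498: h=1, slot 1 empty -> index 1.
Insert 304: h=2, slot 2 empty -> index 2.
Insert 569: h=2, h2=2, slot 2 occupied -> index 4.
Insert 554: h=2, h2=3, slot 2 occupied -> index 0.
Table: [554, 498, 304, —, 569]
Lookup 702: h=0, h2=3, probe 0,3 → slot 3 empty, not found.

2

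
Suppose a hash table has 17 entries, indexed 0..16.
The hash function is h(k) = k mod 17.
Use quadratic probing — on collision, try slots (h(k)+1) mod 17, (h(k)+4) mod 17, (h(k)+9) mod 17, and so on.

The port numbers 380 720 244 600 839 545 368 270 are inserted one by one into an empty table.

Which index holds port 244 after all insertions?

Insert 380: h=6, slot 6 empty → index 6.
Insert 720: h=6, slot 6 occupied → index 7.
Insert 244: h=6, slots 6,7 occupied → index 10.
Insert 600: h=5, slot 5 empty → index 5.
Insert 839: h=6, slots 6,7,10 occupied → index 15.
Insert 545: h=1, slot 1 empty → index 1.
Insert 368: h=11, slot 11 empty → index 11.
Insert 270: h=15, slot 15 occupied → index 16.
Table: [∅, 545, ∅, ∅, ∅, 600, 380, 720, ∅, ∅, 244, 368, ∅, ∅, ∅, 839, 270]

10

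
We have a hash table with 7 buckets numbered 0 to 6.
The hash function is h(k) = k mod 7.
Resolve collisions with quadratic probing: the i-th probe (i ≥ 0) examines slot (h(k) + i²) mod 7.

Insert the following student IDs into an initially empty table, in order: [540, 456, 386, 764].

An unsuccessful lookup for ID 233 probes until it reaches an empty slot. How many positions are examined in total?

540 hashes to 1; slot 1 is free -> place at 1.
456 hashes to 1; 1 taken -> place at 2.
386 hashes to 1; 1,2 taken -> place at 5.
764 hashes to 1; 1,2,5 taken -> place at 3.
Table: [∅, 540, 456, 764, ∅, 386, ∅]
Lookup 233: h=2, probe 2,3,6 → slot 6 empty, not found.

3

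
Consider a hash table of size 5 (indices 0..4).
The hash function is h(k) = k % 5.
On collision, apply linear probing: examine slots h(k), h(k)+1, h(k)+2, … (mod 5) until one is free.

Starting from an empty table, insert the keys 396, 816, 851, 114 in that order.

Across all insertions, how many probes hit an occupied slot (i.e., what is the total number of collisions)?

396: h=1 → slot 1
816: h=1, probe 1,2 → slot 2
851: h=1, probe 1,2,3 → slot 3
114: h=4 → slot 4
Table: [—, 396, 816, 851, 114]

3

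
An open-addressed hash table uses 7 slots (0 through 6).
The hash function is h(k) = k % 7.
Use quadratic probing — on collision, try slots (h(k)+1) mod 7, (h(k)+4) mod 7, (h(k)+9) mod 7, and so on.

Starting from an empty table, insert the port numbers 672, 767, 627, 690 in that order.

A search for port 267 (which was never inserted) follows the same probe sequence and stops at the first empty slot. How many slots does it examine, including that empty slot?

2

Insert 672: h=0, slot 0 empty -> index 0.
Insert 767: h=4, slot 4 empty -> index 4.
Insert 627: h=4, slot 4 occupied -> index 5.
Insert 690: h=4, slots 4,5 occupied -> index 1.
Table: [672, 690, ∅, ∅, 767, 627, ∅]
Lookup 267: h=1, probe 1,2 → slot 2 empty, not found.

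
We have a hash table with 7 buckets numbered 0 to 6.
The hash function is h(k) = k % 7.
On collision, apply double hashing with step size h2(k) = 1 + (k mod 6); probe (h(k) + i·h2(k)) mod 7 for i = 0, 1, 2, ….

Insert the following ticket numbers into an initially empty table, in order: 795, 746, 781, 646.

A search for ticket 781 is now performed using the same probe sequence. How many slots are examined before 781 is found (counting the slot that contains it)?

795 hashes to 4; slot 4 is free -> place at 4.
746 hashes to 4, h2=3; 4 taken -> place at 0.
781 hashes to 4, h2=2; 4 taken -> place at 6.
646 hashes to 2; slot 2 is free -> place at 2.
Table: [746, —, 646, —, 795, —, 781]
Lookup 781: h=4, h2=2, probe 4,6 → found at 6.

2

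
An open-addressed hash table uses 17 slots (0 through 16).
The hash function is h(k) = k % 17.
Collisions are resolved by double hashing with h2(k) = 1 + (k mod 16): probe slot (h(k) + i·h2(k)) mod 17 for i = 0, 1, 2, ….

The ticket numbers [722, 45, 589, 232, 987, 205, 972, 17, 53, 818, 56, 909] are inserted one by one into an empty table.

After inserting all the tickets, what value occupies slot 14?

722: h=8 -> slot 8
45: h=11 -> slot 11
589: h=11, h2=14, probe 11,8,5 -> slot 5
232: h=11, h2=9, probe 11,3 -> slot 3
987: h=1 -> slot 1
205: h=1, h2=14, probe 1,15 -> slot 15
972: h=3, h2=13, probe 3,16 -> slot 16
17: h=0 -> slot 0
53: h=2 -> slot 2
818: h=2, h2=3, probe 2,5,8,11,14 -> slot 14
56: h=5, h2=9, probe 5,14,6 -> slot 6
909: h=8, h2=14, probe 8,5,2,16,13 -> slot 13
Table: [17, 987, 53, 232, ∅, 589, 56, ∅, 722, ∅, ∅, 45, ∅, 909, 818, 205, 972]

818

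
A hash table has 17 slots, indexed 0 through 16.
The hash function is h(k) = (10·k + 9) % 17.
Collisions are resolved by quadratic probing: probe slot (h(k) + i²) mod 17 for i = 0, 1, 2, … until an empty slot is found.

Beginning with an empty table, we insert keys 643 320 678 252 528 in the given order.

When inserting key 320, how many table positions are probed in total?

643 hashes to 13; slot 13 is free => place at 13.
320 hashes to 13; 13 taken => place at 14.
678 hashes to 6; slot 6 is free => place at 6.
252 hashes to 13; 13,14 taken => place at 0.
528 hashes to 2; slot 2 is free => place at 2.
Table: [252, _, 528, _, _, _, 678, _, _, _, _, _, _, 643, 320, _, _]

2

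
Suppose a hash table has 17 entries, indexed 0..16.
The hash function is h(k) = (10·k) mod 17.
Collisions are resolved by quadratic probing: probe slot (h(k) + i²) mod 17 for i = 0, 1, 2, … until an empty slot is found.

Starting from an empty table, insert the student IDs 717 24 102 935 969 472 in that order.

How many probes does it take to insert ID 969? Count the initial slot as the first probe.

717 hashes to 13; slot 13 is free -> place at 13.
24 hashes to 2; slot 2 is free -> place at 2.
102 hashes to 0; slot 0 is free -> place at 0.
935 hashes to 0; 0 taken -> place at 1.
969 hashes to 0; 0,1 taken -> place at 4.
472 hashes to 11; slot 11 is free -> place at 11.
Table: [102, 935, 24, ∅, 969, ∅, ∅, ∅, ∅, ∅, ∅, 472, ∅, 717, ∅, ∅, ∅]

3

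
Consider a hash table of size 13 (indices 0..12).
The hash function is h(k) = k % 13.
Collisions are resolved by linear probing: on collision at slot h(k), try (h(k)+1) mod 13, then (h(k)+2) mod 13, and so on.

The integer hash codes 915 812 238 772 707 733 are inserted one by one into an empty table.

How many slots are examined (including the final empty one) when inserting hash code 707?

4

Insert 915: h=5, slot 5 empty → index 5.
Insert 812: h=6, slot 6 empty → index 6.
Insert 238: h=4, slot 4 empty → index 4.
Insert 772: h=5, slots 5,6 occupied → index 7.
Insert 707: h=5, slots 5,6,7 occupied → index 8.
Insert 733: h=5, slots 5,6,7,8 occupied → index 9.
Table: [—, —, —, —, 238, 915, 812, 772, 707, 733, —, —, —]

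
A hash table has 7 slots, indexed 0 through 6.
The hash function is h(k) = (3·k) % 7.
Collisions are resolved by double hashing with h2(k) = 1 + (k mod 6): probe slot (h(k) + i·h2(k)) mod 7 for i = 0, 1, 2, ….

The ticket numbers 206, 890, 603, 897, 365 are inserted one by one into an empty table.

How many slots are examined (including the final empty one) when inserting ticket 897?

206 hashes to 2; slot 2 is free => place at 2.
890 hashes to 3; slot 3 is free => place at 3.
603 hashes to 3, h2=4; 3 taken => place at 0.
897 hashes to 3, h2=4; 3,0 taken => place at 4.
365 hashes to 3, h2=6; 3,2 taken => place at 1.
Table: [603, 365, 206, 890, 897, ∅, ∅]

3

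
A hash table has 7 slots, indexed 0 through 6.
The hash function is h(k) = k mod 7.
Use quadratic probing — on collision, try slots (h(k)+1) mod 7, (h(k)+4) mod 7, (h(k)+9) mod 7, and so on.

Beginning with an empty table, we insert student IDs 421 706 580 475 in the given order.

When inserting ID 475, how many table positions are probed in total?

3

Insert 421: h=1, slot 1 empty => index 1.
Insert 706: h=6, slot 6 empty => index 6.
Insert 580: h=6, slot 6 occupied => index 0.
Insert 475: h=6, slots 6,0 occupied => index 3.
Table: [580, 421, _, 475, _, _, 706]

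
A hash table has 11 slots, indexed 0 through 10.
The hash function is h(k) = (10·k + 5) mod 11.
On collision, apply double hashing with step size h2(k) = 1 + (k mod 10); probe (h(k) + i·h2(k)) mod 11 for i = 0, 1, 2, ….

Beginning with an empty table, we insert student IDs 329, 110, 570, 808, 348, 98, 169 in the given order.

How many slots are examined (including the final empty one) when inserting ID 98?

2

329 hashes to 6; slot 6 is free → place at 6.
110 hashes to 5; slot 5 is free → place at 5.
570 hashes to 7; slot 7 is free → place at 7.
808 hashes to 0; slot 0 is free → place at 0.
348 hashes to 9; slot 9 is free → place at 9.
98 hashes to 6, h2=9; 6 taken → place at 4.
169 hashes to 1; slot 1 is free → place at 1.
Table: [808, 169, ., ., 98, 110, 329, 570, ., 348, .]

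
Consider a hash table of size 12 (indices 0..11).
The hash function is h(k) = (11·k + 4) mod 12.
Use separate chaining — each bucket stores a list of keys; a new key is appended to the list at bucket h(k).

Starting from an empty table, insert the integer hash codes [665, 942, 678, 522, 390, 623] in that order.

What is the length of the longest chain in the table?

4

665 -> bucket 11
942 -> bucket 10
678 -> bucket 10 (collision)
522 -> bucket 10 (collision)
390 -> bucket 10 (collision)
623 -> bucket 5
Final buckets:
0: .
1: .
2: .
3: .
4: .
5: 623
6: .
7: .
8: .
9: .
10: 942 -> 678 -> 522 -> 390
11: 665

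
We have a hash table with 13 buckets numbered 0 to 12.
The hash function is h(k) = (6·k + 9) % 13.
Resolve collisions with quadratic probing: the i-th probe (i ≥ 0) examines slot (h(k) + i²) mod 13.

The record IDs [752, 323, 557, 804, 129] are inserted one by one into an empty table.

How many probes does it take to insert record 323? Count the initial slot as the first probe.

752: h=10 -> slot 10
323: h=10, probe 10,11 -> slot 11
557: h=10, probe 10,11,1 -> slot 1
804: h=10, probe 10,11,1,6 -> slot 6
129: h=3 -> slot 3
Table: [—, 557, —, 129, —, —, 804, —, —, —, 752, 323, —]

2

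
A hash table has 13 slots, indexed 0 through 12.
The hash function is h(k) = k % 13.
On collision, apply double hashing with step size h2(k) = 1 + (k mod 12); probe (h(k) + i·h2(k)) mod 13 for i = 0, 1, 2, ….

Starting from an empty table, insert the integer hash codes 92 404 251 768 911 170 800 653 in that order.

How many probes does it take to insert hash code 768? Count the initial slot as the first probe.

2

92: h=1 -> slot 1
404: h=1, h2=9, probe 1,10 -> slot 10
251: h=4 -> slot 4
768: h=1, h2=1, probe 1,2 -> slot 2
911: h=1, h2=12, probe 1,0 -> slot 0
170: h=1, h2=3, probe 1,4,7 -> slot 7
800: h=7, h2=9, probe 7,3 -> slot 3
653: h=3, h2=6, probe 3,9 -> slot 9
Table: [911, 92, 768, 800, 251, —, —, 170, —, 653, 404, —, —]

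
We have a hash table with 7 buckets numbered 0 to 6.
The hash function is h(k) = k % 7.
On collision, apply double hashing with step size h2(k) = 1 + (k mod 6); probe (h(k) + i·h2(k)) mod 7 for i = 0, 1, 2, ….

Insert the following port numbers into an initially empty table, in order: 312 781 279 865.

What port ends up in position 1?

312 hashes to 4; slot 4 is free -> place at 4.
781 hashes to 4, h2=2; 4 taken -> place at 6.
279 hashes to 6, h2=4; 6 taken -> place at 3.
865 hashes to 4, h2=2; 4,6 taken -> place at 1.
Table: [-, 865, -, 279, 312, -, 781]

865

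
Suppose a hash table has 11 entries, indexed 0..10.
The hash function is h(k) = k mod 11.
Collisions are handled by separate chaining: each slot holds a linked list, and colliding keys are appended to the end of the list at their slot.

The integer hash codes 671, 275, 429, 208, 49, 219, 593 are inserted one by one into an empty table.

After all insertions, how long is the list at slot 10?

3

671 -> bucket 0
275 -> bucket 0 (collision)
429 -> bucket 0 (collision)
208 -> bucket 10
49 -> bucket 5
219 -> bucket 10 (collision)
593 -> bucket 10 (collision)
Final buckets:
0: 671 -> 275 -> 429
1: -
2: -
3: -
4: -
5: 49
6: -
7: -
8: -
9: -
10: 208 -> 219 -> 593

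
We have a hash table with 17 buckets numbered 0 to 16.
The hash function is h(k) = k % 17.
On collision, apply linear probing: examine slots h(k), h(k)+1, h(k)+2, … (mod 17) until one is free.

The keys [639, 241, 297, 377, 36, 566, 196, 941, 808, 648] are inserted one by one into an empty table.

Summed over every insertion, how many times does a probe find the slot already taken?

8

Insert 639: h=10, slot 10 empty => index 10.
Insert 241: h=3, slot 3 empty => index 3.
Insert 297: h=8, slot 8 empty => index 8.
Insert 377: h=3, slot 3 occupied => index 4.
Insert 36: h=2, slot 2 empty => index 2.
Insert 566: h=5, slot 5 empty => index 5.
Insert 196: h=9, slot 9 empty => index 9.
Insert 941: h=6, slot 6 empty => index 6.
Insert 808: h=9, slots 9,10 occupied => index 11.
Insert 648: h=2, slots 2,3,4,5,6 occupied => index 7.
Table: [—, —, 36, 241, 377, 566, 941, 648, 297, 196, 639, 808, —, —, —, —, —]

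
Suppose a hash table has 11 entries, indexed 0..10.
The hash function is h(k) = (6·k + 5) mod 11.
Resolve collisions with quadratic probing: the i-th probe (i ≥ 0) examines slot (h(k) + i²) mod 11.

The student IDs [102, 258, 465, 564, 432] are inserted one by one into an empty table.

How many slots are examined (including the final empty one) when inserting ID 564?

4

102: h=1 => slot 1
258: h=2 => slot 2
465: h=1, probe 1,2,5 => slot 5
564: h=1, probe 1,2,5,10 => slot 10
432: h=1, probe 1,2,5,10,6 => slot 6
Table: [., 102, 258, ., ., 465, 432, ., ., ., 564]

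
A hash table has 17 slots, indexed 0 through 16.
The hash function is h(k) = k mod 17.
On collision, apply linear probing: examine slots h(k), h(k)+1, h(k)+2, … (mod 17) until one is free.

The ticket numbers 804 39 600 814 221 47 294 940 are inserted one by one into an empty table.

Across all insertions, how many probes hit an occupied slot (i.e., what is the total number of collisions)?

10

804 hashes to 5; slot 5 is free => place at 5.
39 hashes to 5; 5 taken => place at 6.
600 hashes to 5; 5,6 taken => place at 7.
814 hashes to 15; slot 15 is free => place at 15.
221 hashes to 0; slot 0 is free => place at 0.
47 hashes to 13; slot 13 is free => place at 13.
294 hashes to 5; 5,6,7 taken => place at 8.
940 hashes to 5; 5,6,7,8 taken => place at 9.
Table: [221, —, —, —, —, 804, 39, 600, 294, 940, —, —, —, 47, —, 814, —]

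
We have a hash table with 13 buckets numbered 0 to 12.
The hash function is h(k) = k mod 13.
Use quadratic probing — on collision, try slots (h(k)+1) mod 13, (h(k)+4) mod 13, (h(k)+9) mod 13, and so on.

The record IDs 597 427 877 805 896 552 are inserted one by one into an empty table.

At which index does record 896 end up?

597 hashes to 12; slot 12 is free → place at 12.
427 hashes to 11; slot 11 is free → place at 11.
877 hashes to 6; slot 6 is free → place at 6.
805 hashes to 12; 12 taken → place at 0.
896 hashes to 12; 12,0 taken → place at 3.
552 hashes to 6; 6 taken → place at 7.
Table: [805, -, -, 896, -, -, 877, 552, -, -, -, 427, 597]

3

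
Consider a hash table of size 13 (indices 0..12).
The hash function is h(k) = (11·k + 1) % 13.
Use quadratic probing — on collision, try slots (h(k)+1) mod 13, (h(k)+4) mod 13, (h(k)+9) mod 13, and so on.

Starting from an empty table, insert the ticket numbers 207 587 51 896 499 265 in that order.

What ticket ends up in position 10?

587

207 hashes to 3; slot 3 is free -> place at 3.
587 hashes to 10; slot 10 is free -> place at 10.
51 hashes to 3; 3 taken -> place at 4.
896 hashes to 3; 3,4 taken -> place at 7.
499 hashes to 4; 4 taken -> place at 5.
265 hashes to 4; 4,5 taken -> place at 8.
Table: [., ., ., 207, 51, 499, ., 896, 265, ., 587, ., .]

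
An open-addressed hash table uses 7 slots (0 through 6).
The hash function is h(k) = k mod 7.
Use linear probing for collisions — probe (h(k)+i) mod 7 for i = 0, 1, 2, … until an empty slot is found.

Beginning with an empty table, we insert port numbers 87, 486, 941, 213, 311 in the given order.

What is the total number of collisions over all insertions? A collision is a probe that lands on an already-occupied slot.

87 hashes to 3; slot 3 is free -> place at 3.
486 hashes to 3; 3 taken -> place at 4.
941 hashes to 3; 3,4 taken -> place at 5.
213 hashes to 3; 3,4,5 taken -> place at 6.
311 hashes to 3; 3,4,5,6 taken -> place at 0.
Table: [311, -, -, 87, 486, 941, 213]

10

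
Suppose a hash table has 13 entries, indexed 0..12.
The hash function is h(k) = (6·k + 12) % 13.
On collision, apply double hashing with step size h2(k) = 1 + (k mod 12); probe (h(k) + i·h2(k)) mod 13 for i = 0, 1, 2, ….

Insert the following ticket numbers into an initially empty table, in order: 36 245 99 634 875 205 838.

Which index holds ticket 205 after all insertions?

36 hashes to 7; slot 7 is free -> place at 7.
245 hashes to 0; slot 0 is free -> place at 0.
99 hashes to 8; slot 8 is free -> place at 8.
634 hashes to 7, h2=11; 7 taken -> place at 5.
875 hashes to 10; slot 10 is free -> place at 10.
205 hashes to 7, h2=2; 7 taken -> place at 9.
838 hashes to 9, h2=11; 9,7,5 taken -> place at 3.
Table: [245, —, —, 838, —, 634, —, 36, 99, 205, 875, —, —]

9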